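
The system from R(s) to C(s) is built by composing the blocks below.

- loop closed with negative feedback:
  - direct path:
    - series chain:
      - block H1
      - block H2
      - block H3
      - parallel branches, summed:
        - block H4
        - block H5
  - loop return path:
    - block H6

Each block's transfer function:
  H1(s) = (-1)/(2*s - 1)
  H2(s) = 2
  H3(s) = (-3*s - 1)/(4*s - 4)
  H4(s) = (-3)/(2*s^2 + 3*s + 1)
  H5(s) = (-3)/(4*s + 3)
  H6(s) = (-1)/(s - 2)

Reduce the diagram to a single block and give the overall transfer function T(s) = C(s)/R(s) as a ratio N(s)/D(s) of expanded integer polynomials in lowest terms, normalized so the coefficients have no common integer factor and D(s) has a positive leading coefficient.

Step 1. parallel reduction of H4, H5, giving (-6*s^2 - 21*s - 12)/(8*s^3 + 18*s^2 + 13*s + 3)
Step 2. series reduction of H1, H2, H3, (H4+H5), giving (-18*s^3 - 69*s^2 - 57*s - 12)/(32*s^5 + 24*s^4 - 40*s^3 - 30*s^2 + 8*s + 6)
Step 3. collapse the loop ((H1*H2*H3*(H4+H5)) forward, H6 return); the result is T(s) itself (integer coefficients, no common factor, positive leading denominator coefficient)

Final answer: (-18*s^4 - 33*s^3 + 81*s^2 + 102*s + 24)/(32*s^6 - 40*s^5 - 88*s^4 + 68*s^3 + 137*s^2 + 47*s)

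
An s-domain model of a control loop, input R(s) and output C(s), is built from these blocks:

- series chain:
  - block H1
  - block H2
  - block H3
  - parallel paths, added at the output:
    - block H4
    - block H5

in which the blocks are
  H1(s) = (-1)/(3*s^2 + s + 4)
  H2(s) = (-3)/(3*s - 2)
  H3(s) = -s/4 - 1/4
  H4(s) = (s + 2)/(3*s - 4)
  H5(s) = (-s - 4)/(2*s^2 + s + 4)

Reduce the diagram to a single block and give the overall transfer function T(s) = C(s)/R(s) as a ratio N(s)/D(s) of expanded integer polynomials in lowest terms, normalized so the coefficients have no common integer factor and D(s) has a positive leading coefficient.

Answer: (-3*s^4 - 6*s^3 - 33*s - 36)/(108*s^6 - 126*s^5 + 294*s^4 - 532*s^3 + 336*s^2 - 448*s + 256)

Working:
(1) add H4, H5 (parallel) gives (2*s^3 + 2*s^2 - 2*s + 24)/(6*s^3 - 5*s^2 + 8*s - 16)
(2) reduce the series chain H1, H2, H3, (H4+H5): this yields T(s), and no further normalization is needed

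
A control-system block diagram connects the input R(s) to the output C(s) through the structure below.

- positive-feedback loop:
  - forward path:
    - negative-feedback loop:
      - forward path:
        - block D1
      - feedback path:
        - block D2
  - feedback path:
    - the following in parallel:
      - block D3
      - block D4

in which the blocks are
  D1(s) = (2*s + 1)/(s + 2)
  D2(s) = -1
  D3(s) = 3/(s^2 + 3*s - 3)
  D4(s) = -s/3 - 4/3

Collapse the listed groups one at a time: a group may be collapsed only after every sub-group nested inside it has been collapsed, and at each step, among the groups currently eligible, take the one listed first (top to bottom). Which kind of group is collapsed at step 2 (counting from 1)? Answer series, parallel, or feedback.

(1) feedback reduction of D1, D2
(2) reduce the parallel group D3, D4
(3) reduce the feedback loop with forward [D1/(1+D1*D2)] and return (D3+D4)
The group at step 2 is a parallel group.

Therefore the answer is parallel.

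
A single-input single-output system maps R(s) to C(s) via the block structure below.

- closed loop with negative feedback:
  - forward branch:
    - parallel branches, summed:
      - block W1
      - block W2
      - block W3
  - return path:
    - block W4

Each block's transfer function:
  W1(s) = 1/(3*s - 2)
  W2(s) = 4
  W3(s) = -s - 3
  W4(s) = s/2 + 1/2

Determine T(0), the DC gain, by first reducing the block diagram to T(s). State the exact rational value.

First reduce the diagram to T(s).

(1) reduce the parallel group W1, W2, W3, giving (-3*s^2 + 5*s - 1)/(3*s - 2)
(2) apply the feedback formula to (W1+W2+W3), W4, giving (6*s^2 - 10*s + 2)/(3*s^3 - 2*s^2 - 10*s + 5)
DC gain: substitute s = 0 into T(s) from step 2: T(0) = 2/5.

Answer: 2/5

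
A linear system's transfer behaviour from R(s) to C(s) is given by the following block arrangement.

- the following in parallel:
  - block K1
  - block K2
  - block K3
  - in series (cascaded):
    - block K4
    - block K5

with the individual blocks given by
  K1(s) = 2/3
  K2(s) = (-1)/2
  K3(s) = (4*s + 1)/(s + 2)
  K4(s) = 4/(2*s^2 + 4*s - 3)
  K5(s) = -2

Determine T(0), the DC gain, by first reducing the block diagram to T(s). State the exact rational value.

Step 1: combine K4, K5 in series = (-8)/(2*s^2 + 4*s - 3)
Step 2: combine K1, K2, K3, (K4*K5) in parallel = (50*s^3 + 116*s^2 - 91*s - 120)/(12*s^3 + 48*s^2 + 30*s - 36)
Step 2 gives the overall T(s). Then T(0) = -120/(-36) = 10/3.

Final answer: 10/3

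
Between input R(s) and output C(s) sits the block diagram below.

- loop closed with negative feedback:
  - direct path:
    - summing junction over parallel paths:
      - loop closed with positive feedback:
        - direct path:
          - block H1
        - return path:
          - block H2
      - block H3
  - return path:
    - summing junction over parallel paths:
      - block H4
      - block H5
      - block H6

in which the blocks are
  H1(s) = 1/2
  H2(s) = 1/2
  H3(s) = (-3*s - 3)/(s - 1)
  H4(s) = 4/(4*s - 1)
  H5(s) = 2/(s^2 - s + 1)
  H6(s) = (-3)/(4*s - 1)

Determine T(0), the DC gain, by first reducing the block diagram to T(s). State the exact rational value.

First reduce the diagram to T(s).

Step 1. close the feedback loop around H1, H2, giving 2/3
Step 2. reduce the parallel group [H1/(1-H1*H2)], H3, giving (-7*s - 11)/(3*s - 3)
Step 3. reduce the parallel group H4, H5, H6, giving (s^2 + 7*s - 1)/(4*s^3 - 5*s^2 + 5*s - 1)
Step 4. apply the feedback formula to ([H1/(1-H1*H2)]+H3), (H4+H5+H6), giving (-28*s^4 - 9*s^3 + 20*s^2 - 48*s + 11)/(12*s^4 - 34*s^3 - 30*s^2 - 88*s + 14)
DC gain: substitute s = 0 into T(s) from step 4: T(0) = 11/14.

Answer: 11/14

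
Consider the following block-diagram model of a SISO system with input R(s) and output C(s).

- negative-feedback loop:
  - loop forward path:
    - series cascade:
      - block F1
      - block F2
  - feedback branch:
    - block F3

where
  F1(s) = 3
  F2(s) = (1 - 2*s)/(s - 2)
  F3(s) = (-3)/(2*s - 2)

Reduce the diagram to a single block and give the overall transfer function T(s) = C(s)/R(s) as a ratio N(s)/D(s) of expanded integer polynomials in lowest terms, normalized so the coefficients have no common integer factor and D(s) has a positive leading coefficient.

1. multiply F1, F2 (series); result (3 - 6*s)/(s - 2)
2. feedback reduction of (F1*F2), F3, which is the overall transfer function T(s) = C(s)/R(s) in lowest terms

Therefore the answer is (-12*s^2 + 18*s - 6)/(2*s^2 + 12*s - 5).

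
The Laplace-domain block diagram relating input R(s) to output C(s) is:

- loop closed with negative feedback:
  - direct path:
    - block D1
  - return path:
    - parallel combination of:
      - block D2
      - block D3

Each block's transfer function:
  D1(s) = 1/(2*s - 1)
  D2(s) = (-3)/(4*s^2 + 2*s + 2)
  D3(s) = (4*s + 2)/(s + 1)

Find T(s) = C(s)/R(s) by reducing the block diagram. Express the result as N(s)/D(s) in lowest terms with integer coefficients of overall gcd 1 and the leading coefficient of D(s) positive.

(1) sum the parallel branches D2, D3: (16*s^3 + 16*s^2 + 9*s + 1)/(4*s^3 + 6*s^2 + 4*s + 2)
(2) collapse the loop (D1 forward, (D2+D3) return), giving the overall T(s)

Final answer: (4*s^3 + 6*s^2 + 4*s + 2)/(8*s^4 + 24*s^3 + 18*s^2 + 9*s - 1)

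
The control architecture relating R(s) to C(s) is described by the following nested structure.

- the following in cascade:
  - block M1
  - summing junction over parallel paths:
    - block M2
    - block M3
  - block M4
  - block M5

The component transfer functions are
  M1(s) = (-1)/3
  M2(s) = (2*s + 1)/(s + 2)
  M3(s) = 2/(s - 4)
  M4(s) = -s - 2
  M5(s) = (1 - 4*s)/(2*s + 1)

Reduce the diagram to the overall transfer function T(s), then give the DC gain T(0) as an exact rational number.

First reduce the diagram to T(s).

Step 1. reduce the parallel group M2, M3; result (2*s^2 - 5*s)/(s^2 - 2*s - 8)
Step 2. cascade M1, (M2+M3), M4, M5; result (-8*s^3 + 22*s^2 - 5*s)/(6*s^2 - 21*s - 12)
Step 2 gives the overall T(s). Then T(0) = 0/(-12) = 0.

Answer: 0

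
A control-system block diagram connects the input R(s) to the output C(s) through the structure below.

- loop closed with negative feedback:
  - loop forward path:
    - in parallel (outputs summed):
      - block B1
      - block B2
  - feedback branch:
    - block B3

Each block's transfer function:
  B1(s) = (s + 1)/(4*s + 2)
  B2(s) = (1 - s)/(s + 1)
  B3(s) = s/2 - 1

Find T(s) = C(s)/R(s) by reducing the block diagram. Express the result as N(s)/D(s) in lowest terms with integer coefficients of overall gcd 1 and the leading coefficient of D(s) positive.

[1] reduce the parallel group B1, B2 -> (-3*s^2 + 4*s + 3)/(4*s^2 + 6*s + 2)
[2] reduce the feedback loop with forward (B1+B2) and return B3; the result is T(s) itself (integer coefficients, no common factor, positive leading denominator coefficient)

Answer: (6*s^2 - 8*s - 6)/(3*s^3 - 18*s^2 - 7*s + 2)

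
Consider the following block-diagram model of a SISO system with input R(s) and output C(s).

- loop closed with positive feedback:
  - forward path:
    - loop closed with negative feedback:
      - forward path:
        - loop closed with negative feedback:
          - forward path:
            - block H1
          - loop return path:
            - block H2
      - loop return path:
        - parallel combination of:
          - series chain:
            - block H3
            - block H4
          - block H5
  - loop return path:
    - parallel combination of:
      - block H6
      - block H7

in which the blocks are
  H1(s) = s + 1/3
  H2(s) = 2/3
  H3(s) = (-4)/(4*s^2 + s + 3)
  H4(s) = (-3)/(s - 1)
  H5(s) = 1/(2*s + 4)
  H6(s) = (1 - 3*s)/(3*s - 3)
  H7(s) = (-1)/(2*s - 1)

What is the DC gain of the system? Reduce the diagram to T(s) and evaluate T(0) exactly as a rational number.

The answer is -4/3.

Reasoning:
(1) apply the feedback formula to H1, H2 -> (9*s + 3)/(6*s + 11)
(2) reduce the series chain H3, H4 -> 12/(4*s^3 - 3*s^2 + 2*s - 3)
(3) combine (H3*H4), H5 in parallel -> (4*s^3 - 3*s^2 + 26*s + 45)/(8*s^4 + 10*s^3 - 8*s^2 + 2*s - 12)
(4) collapse the loop ([H1/(1+H1*H2)] forward, ((H3*H4)+H5) return) -> (72*s^5 + 114*s^4 - 42*s^3 - 6*s^2 - 102*s - 36)/(48*s^5 + 184*s^4 + 47*s^3 + 149*s^2 + 433*s + 3)
(5) parallel reduction of H6, H7 -> (-6*s^2 + 2*s + 2)/(6*s^2 - 9*s + 3)
(6) collapse the loop ([[H1/(1+H1*H2)]/(1+[H1/(1+H1*H2)]*((H3*H4)+H5))] forward, (H6+H7) return) -> (144*s^6 + 156*s^5 - 198*s^4 + 30*s^3 - 198*s^2 + 30*s + 36)/(240*s^6 + 644*s^5 + 26*s^4 + 307*s^3 + 601*s^2 - 543*s - 27)
Evaluating the step-6 result (the overall T(s)) at s = 0 gives T(0) = 36/(-27) = -4/3.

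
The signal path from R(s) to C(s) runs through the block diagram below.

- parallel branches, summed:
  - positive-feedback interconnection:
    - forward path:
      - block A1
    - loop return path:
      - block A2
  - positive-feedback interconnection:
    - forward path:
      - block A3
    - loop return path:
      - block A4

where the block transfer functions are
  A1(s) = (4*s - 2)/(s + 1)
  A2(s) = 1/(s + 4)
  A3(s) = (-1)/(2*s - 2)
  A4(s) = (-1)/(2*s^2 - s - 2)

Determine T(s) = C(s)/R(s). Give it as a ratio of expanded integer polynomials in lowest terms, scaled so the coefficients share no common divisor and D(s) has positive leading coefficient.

Answer: (16*s^5 + 30*s^4 - 125*s^3 + 23*s^2 + 66*s - 12)/(4*s^5 - 2*s^4 + 16*s^3 - 35*s^2 - 9*s + 18)

Working:
Step 1 - reduce the feedback loop with forward A1 and return A2: (4*s^2 + 14*s - 8)/(s^2 + s + 6)
Step 2 - reduce the feedback loop with forward A3 and return A4: (-2*s^2 + s + 2)/(4*s^3 - 6*s^2 - 2*s + 3)
Step 3 - combine [A1/(1-A1*A2)], [A3/(1-A3*A4)] in parallel: this yields T(s), and no further normalization is needed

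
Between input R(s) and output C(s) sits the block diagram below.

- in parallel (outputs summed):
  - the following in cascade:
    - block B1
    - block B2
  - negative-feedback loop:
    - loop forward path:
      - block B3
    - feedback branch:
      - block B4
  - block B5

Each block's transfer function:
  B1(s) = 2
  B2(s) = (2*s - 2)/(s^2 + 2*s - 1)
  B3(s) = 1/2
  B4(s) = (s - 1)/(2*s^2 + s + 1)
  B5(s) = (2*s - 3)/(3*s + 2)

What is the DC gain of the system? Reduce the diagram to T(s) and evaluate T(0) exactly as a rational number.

The answer is 7/2.

Reasoning:
(1) combine B1, B2 in series -> (4*s - 4)/(s^2 + 2*s - 1)
(2) close the feedback loop around B3, B4 -> (2*s^2 + s + 1)/(4*s^2 + 3*s + 1)
(3) parallel reduction of (B1*B2), [B3/(1+B3*B4)], B5 -> (14*s^5 + 77*s^4 + 6*s^3 - 38*s^2 - 28*s - 7)/(12*s^5 + 41*s^4 + 31*s^3 + 3*s^2 - 5*s - 2)
Evaluating the step-3 result (the overall T(s)) at s = 0 gives T(0) = -7/(-2) = 7/2.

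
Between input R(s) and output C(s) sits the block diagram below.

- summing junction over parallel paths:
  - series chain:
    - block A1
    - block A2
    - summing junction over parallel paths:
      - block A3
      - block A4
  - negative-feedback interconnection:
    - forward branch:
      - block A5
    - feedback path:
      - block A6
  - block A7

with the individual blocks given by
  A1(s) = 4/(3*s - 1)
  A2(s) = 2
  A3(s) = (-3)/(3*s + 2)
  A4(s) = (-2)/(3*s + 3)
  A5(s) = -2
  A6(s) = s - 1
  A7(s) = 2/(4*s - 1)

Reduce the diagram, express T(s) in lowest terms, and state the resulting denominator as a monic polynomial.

First reduce the diagram to T(s).

(1) sum the parallel branches A3, A4 = (-15*s - 13)/(9*s^2 + 15*s + 6)
(2) cascade A1, A2, (A3+A4) = (-120*s - 104)/(27*s^3 + 36*s^2 + 3*s - 6)
(3) collapse the loop (A5 forward, A6 return) = 2/(2*s - 3)
(4) sum the parallel branches (A1*A2*(A3+A4)), [A5/(1+A5*A6)], A7 = (324*s^4 - 744*s^3 + 596*s^2 + 1000*s - 264)/(216*s^5 - 90*s^4 - 399*s^3 + 18*s^2 + 93*s - 18)
No further cancellation is possible in the step-4 result, so that is T(s). Its denominator becomes monic after dividing by the leading coefficient 216.

Answer: s^5 - 5*s^4/12 - 133*s^3/72 + s^2/12 + 31*s/72 - 1/12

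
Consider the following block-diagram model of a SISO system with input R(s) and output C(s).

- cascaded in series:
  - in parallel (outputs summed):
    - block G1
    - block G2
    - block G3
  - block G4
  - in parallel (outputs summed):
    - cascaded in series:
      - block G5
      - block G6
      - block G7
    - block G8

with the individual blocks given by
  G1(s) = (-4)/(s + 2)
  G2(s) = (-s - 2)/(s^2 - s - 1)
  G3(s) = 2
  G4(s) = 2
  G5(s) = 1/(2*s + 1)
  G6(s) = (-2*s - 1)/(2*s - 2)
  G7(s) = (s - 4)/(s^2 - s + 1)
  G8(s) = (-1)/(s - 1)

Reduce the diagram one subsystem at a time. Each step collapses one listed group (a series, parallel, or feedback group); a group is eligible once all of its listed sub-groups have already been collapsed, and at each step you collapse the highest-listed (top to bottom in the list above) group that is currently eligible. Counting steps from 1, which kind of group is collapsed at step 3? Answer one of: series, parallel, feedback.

Reducing step by step:

[1] sum the parallel branches G1, G2, G3
[2] combine G5, G6, G7 in series
[3] add (G5*G6*G7), G8 (parallel)
[4] cascade (G1+G2+G3), G4, ((G5*G6*G7)+G8)
So the answer for step 3 is parallel.

Answer: parallel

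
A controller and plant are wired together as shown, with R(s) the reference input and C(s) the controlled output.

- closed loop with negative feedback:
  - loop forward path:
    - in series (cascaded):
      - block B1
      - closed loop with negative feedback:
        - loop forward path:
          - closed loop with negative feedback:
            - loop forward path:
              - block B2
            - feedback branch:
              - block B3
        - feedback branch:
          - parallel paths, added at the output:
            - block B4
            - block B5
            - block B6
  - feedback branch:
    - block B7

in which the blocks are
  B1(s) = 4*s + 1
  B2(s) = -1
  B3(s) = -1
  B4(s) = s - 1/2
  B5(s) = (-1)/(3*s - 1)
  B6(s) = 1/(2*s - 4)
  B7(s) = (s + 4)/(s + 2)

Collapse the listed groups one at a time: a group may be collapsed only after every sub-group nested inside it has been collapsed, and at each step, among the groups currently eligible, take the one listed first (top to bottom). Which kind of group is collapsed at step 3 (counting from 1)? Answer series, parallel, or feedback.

The answer is feedback.

Reasoning:
Step 1: feedback reduction of B2, B3
Step 2: reduce the parallel group B4, B5, B6
Step 3: reduce the feedback loop with forward [B2/(1+B2*B3)] and return (B4+B5+B6)
Step 4: cascade B1, [[B2/(1+B2*B3)]/(1+[B2/(1+B2*B3)]*(B4+B5+B6))]
Step 5: apply the feedback formula to (B1*[[B2/(1+B2*B3)]/(1+[B2/(1+B2*B3)]*(B4+B5+B6))]), B7
The group at step 3 is a feedback group.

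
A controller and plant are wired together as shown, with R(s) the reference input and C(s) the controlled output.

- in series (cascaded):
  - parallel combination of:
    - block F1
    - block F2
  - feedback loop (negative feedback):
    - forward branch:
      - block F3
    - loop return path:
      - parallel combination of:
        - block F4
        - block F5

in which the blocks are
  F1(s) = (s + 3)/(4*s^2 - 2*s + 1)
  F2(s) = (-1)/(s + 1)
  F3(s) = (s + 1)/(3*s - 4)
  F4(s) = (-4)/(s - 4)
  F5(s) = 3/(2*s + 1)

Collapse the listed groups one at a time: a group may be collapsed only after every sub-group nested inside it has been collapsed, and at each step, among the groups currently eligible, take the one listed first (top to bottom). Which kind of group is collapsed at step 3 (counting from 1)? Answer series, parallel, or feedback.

Step 1 - sum the parallel branches F1, F2
Step 2 - combine F4, F5 in parallel
Step 3 - collapse the loop (F3 forward, (F4+F5) return)
Step 4 - cascade (F1+F2), [F3/(1+F3*(F4+F5))]
So the answer for step 3 is feedback.

Answer: feedback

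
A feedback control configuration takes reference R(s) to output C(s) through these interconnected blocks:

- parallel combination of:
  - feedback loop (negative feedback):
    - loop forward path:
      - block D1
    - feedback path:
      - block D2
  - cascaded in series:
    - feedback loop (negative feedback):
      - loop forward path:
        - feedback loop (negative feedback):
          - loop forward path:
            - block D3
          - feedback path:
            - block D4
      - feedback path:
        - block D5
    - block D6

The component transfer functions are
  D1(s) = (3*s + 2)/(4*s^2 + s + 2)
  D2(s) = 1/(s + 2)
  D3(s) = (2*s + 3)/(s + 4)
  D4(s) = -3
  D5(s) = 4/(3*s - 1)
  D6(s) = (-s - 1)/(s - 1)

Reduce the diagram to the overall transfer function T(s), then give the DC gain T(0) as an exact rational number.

Step 1 - apply the feedback formula to D1, D2 -> (3*s^2 + 8*s + 4)/(4*s^3 + 9*s^2 + 7*s + 6)
Step 2 - close the feedback loop around D3, D4 -> (-2*s - 3)/(5*s + 5)
Step 3 - close the feedback loop around [D3/(1+D3*D4)], D5 -> (-6*s^2 - 7*s + 3)/(15*s^2 + 2*s - 17)
Step 4 - cascade [[D3/(1+D3*D4)]/(1+[D3/(1+D3*D4)]*D5)], D6 -> (6*s^3 + 13*s^2 + 4*s - 3)/(15*s^3 - 13*s^2 - 19*s + 17)
Step 5 - parallel reduction of [D1/(1+D1*D2)], ([[D3/(1+D3*D4)]/(1+[D3/(1+D3*D4)]*D5)]*D6) -> (24*s^6 + 151*s^5 + 256*s^4 + 50*s^3 - 74*s^2 + 63*s + 50)/(60*s^6 + 83*s^5 - 88*s^4 - 104*s^3 - 58*s^2 + 5*s + 102)
The step-5 result is T(s). Setting s = 0: T(0) = 50/102 = 25/51.

Hence the answer: 25/51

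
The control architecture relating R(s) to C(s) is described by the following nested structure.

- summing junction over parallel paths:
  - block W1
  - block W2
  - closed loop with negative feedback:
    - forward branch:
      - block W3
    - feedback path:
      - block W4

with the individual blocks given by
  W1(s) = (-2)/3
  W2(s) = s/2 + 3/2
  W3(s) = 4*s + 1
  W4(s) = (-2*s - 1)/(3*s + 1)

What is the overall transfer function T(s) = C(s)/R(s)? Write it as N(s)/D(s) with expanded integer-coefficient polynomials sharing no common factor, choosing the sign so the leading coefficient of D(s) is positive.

Reducing step by step:

(1) reduce the feedback loop with forward W3 and return W4 gives (-12*s^2 - 7*s - 1)/(8*s^2 + 3*s)
(2) sum the parallel branches W1, W2, [W3/(1+W3*W4)], giving the overall T(s)

Answer: (24*s^3 - 23*s^2 - 27*s - 6)/(48*s^2 + 18*s)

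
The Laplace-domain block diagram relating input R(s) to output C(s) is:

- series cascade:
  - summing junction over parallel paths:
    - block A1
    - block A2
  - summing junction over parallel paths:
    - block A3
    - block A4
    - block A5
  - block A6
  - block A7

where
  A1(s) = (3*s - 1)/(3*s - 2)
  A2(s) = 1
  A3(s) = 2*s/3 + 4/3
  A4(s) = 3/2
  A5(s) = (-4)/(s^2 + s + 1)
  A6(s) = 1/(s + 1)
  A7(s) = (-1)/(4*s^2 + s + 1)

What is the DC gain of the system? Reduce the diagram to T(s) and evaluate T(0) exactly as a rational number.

First reduce the diagram to T(s).

Step 1 - parallel reduction of A1, A2, giving (6*s - 3)/(3*s - 2)
Step 2 - sum the parallel branches A3, A4, A5, giving (4*s^3 + 21*s^2 + 21*s - 7)/(6*s^2 + 6*s + 6)
Step 3 - multiply (A1+A2), (A3+A4+A5), A6, A7 (series), giving (-8*s^4 - 38*s^3 - 21*s^2 + 35*s - 7)/(24*s^6 + 38*s^5 + 30*s^4 + 4*s^3 - 14*s^2 - 6*s - 4)
Step 3 gives the overall T(s). Then T(0) = -7/(-4) = 7/4.

Answer: 7/4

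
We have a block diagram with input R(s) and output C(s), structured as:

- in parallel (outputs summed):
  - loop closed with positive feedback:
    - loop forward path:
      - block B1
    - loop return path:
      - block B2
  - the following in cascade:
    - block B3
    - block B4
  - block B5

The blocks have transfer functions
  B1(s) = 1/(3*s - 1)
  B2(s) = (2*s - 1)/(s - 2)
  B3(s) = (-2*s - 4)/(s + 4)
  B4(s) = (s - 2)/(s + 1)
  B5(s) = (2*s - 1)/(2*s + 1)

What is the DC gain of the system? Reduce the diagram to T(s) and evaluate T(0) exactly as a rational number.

Step 1. feedback reduction of B1, B2, giving (s - 2)/(3*s^2 - 9*s + 3)
Step 2. multiply B3, B4 (series), giving (8 - 2*s^2)/(s^2 + 5*s + 4)
Step 3. add [B1/(1-B1*B2)], (B3*B4), B5 (parallel), giving (-6*s^5 + 41*s^4 - 5*s^3 - 147*s^2 - s + 4)/(6*s^5 + 15*s^4 - 54*s^3 - 72*s^2 + 3*s + 12)
Step 3 gives the overall T(s). Then T(0) = 4/12 = 1/3.

Therefore the answer is 1/3.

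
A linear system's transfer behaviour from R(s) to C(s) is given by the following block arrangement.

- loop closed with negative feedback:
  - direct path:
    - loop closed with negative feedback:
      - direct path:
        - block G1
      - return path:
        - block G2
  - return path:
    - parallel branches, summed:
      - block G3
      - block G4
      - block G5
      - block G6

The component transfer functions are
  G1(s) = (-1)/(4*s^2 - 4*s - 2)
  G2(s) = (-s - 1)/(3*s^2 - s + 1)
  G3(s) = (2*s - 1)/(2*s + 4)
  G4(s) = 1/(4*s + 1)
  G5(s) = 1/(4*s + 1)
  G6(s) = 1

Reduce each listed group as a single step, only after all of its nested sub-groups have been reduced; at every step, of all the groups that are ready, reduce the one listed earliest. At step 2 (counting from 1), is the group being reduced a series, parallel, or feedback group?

Step 1 - reduce the feedback loop with forward G1 and return G2
Step 2 - add G3, G4, G5, G6 (parallel)
Step 3 - close the feedback loop around [G1/(1+G1*G2)], (G3+G4+G5+G6)
So the answer for step 2 is parallel.

Answer: parallel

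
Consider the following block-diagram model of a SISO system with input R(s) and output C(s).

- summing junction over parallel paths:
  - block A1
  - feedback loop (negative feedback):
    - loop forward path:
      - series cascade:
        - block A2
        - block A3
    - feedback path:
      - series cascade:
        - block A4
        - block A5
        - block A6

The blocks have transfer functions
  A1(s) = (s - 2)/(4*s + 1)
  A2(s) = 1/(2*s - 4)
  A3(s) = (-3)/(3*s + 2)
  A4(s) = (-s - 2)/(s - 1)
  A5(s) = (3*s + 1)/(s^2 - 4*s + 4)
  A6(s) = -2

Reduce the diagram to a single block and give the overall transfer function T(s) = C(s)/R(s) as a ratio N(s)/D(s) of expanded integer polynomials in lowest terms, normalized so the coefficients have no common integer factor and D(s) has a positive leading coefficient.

Step 1. reduce the series chain A2, A3 -> (-3)/(6*s^2 - 8*s - 8)
Step 2. reduce the series chain A4, A5, A6 -> (6*s^2 + 14*s + 4)/(s^3 - 5*s^2 + 8*s - 4)
Step 3. feedback reduction of (A2*A3), (A4*A5*A6) -> (-3*s^3 + 15*s^2 - 24*s + 12)/(6*s^5 - 38*s^4 + 80*s^3 - 66*s^2 - 74*s + 20)
Step 4. parallel reduction of A1, [(A2*A3)/(1+(A2*A3)*(A4*A5*A6))], giving the overall T(s)

Answer: (6*s^6 - 50*s^5 + 144*s^4 - 169*s^3 - 23*s^2 + 192*s - 28)/(24*s^6 - 146*s^5 + 282*s^4 - 184*s^3 - 362*s^2 + 6*s + 20)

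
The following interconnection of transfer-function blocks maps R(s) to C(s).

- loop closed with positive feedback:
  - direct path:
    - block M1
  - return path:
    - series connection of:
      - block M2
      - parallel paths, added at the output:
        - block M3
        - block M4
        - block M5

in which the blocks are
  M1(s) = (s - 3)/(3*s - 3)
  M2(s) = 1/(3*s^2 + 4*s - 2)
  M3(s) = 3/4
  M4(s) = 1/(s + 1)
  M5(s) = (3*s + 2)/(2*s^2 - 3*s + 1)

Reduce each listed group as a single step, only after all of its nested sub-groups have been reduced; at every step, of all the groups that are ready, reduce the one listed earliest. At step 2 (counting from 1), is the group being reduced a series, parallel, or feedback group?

Step 1: parallel reduction of M3, M4, M5
Step 2: cascade M2, (M3+M4+M5)
Step 3: collapse the loop (M1 forward, (M2*(M3+M4+M5)) return)
At step 2 the group reduced is series.

Answer: series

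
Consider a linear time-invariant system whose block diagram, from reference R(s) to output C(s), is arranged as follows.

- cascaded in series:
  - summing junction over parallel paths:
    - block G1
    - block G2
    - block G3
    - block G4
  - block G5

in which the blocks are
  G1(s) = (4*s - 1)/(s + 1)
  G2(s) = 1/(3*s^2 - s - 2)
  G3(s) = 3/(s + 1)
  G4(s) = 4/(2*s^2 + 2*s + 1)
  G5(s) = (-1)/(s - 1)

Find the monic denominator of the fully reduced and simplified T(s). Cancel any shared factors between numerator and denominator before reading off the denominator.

(1) parallel reduction of G1, G2, G3, G4, giving (24*s^5 + 28*s^4 + 10*s^3 - 14*s^2 - 27*s - 11)/(6*s^5 + 10*s^4 + s^3 - 8*s^2 - 7*s - 2)
(2) combine (G1+G2+G3+G4), G5 in series, giving (-24*s^5 - 28*s^4 - 10*s^3 + 14*s^2 + 27*s + 11)/(6*s^6 + 4*s^5 - 9*s^4 - 9*s^3 + s^2 + 5*s + 2)
T(s) is the step-2 result (common factors already cancelled). Leading coefficient of the denominator: 6. Divide through by 6 for the monic polynomial.

Therefore the answer is s^6 + 2*s^5/3 - 3*s^4/2 - 3*s^3/2 + s^2/6 + 5*s/6 + 1/3.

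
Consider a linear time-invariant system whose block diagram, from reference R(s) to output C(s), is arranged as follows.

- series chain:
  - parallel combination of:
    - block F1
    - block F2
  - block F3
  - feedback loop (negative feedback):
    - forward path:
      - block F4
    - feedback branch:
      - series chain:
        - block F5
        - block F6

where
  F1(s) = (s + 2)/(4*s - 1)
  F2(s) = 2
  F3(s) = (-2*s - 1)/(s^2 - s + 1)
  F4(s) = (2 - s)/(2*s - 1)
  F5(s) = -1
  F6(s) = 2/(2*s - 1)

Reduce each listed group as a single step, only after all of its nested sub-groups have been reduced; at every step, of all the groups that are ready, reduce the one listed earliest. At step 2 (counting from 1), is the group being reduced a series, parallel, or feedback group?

Step 1. reduce the parallel group F1, F2
Step 2. series reduction of F5, F6
Step 3. collapse the loop (F4 forward, (F5*F6) return)
Step 4. series reduction of (F1+F2), F3, [F4/(1+F4*(F5*F6))]
At step 2 the group reduced is series.

Final answer: series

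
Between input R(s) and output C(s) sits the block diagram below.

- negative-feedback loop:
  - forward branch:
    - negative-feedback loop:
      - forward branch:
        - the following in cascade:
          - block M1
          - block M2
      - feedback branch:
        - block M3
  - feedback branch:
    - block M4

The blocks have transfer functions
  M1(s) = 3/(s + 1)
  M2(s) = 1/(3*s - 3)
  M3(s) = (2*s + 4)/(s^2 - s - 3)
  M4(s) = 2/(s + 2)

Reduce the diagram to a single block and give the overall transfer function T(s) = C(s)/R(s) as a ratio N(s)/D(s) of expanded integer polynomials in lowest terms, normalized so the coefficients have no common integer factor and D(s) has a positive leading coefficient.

Step 1. cascade M1, M2: 1/(s^2 - 1)
Step 2. feedback reduction of (M1*M2), M3: (s^2 - s - 3)/(s^4 - s^3 - 4*s^2 + 3*s + 7)
Step 3. apply the feedback formula to [(M1*M2)/(1+(M1*M2)*M3)], M4: this yields T(s), and no further normalization is needed

Final answer: (s^3 + s^2 - 5*s - 6)/(s^5 + s^4 - 6*s^3 - 3*s^2 + 11*s + 8)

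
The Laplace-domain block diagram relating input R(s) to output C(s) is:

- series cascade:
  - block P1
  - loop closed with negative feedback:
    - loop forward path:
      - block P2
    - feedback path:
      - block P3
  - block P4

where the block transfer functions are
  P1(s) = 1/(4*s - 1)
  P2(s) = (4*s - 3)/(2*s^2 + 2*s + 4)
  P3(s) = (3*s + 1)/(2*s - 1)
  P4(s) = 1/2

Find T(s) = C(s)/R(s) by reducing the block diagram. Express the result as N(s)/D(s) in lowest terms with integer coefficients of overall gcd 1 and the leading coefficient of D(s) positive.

The answer is (8*s^2 - 10*s + 3)/(32*s^4 + 104*s^3 - 20*s^2 - 58*s + 14).

Reasoning:
Step 1: close the feedback loop around P2, P3 = (8*s^2 - 10*s + 3)/(4*s^3 + 14*s^2 + s - 7)
Step 2: reduce the series chain P1, [P2/(1+P2*P3)], P4: this yields T(s), and no further normalization is needed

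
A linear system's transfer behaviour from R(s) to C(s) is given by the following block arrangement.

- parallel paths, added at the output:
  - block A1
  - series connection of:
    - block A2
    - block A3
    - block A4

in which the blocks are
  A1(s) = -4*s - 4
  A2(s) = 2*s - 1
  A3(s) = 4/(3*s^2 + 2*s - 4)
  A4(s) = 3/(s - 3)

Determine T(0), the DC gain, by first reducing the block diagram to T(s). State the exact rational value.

The answer is -5.

Reasoning:
Step 1: multiply A2, A3, A4 (series) -> (24*s - 12)/(3*s^3 - 7*s^2 - 10*s + 12)
Step 2: sum the parallel branches A1, (A2*A3*A4) -> (-12*s^4 + 16*s^3 + 68*s^2 + 16*s - 60)/(3*s^3 - 7*s^2 - 10*s + 12)
The step-2 result is T(s). Setting s = 0: T(0) = -60/12 = -5.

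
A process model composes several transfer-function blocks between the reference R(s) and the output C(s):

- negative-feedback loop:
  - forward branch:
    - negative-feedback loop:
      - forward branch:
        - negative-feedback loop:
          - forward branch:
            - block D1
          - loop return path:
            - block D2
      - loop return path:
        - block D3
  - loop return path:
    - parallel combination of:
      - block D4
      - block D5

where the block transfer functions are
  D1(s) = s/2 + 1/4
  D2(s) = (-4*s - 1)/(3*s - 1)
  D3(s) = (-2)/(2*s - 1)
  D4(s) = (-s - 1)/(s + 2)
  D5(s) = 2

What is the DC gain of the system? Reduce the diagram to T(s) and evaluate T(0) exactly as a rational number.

Answer: 2/17

Working:
[1] reduce the feedback loop with forward D1 and return D2: (-6*s^2 - s + 1)/(8*s^2 - 6*s + 5)
[2] apply the feedback formula to [D1/(1+D1*D2)], D3: (-12*s^3 + 4*s^2 + 3*s - 1)/(16*s^3 - 8*s^2 + 18*s - 7)
[3] sum the parallel branches D4, D5: (s + 3)/(s + 2)
[4] collapse the loop ([[D1/(1+D1*D2)]/(1+[D1/(1+D1*D2)]*D3)] forward, (D4+D5) return): (-12*s^4 - 20*s^3 + 11*s^2 + 5*s - 2)/(4*s^4 - 8*s^3 + 17*s^2 + 37*s - 17)
The step-4 result is T(s). Setting s = 0: T(0) = -2/(-17) = 2/17.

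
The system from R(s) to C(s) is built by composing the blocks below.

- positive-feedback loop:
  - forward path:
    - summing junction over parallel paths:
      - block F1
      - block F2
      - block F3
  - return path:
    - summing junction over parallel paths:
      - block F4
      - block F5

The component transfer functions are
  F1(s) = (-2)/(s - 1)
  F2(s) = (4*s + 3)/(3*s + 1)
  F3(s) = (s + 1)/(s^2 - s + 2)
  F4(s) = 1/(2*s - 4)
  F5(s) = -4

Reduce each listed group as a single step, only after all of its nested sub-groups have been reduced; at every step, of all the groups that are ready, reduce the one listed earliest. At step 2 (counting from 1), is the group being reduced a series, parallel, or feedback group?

Step 1. sum the parallel branches F1, F2, F3
Step 2. sum the parallel branches F4, F5
Step 3. apply the feedback formula to (F1+F2+F3), (F4+F5)
At step 2 the group reduced is parallel.

Final answer: parallel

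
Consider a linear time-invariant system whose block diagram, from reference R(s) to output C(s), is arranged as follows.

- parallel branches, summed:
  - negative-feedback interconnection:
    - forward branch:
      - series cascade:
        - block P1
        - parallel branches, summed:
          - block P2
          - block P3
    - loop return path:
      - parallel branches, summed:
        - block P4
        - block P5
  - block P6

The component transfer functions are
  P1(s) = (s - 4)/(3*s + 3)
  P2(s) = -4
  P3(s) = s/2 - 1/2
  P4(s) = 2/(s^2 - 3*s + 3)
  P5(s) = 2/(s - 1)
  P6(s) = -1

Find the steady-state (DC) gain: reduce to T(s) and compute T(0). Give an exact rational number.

First reduce the diagram to T(s).

[1] combine P2, P3 in parallel, giving s/2 - 9/2
[2] combine P1, (P2+P3) in series, giving (s^2 - 13*s + 36)/(6*s + 6)
[3] combine P4, P5 in parallel, giving (2*s^2 - 4*s + 4)/(s^3 - 4*s^2 + 6*s - 3)
[4] apply the feedback formula to (P1*(P2+P3)), (P4+P5), giving (s^5 - 17*s^4 + 94*s^3 - 225*s^2 + 255*s - 108)/(8*s^4 - 48*s^3 + 140*s^2 - 178*s + 126)
[5] sum the parallel branches [(P1*(P2+P3))/(1+(P1*(P2+P3))*(P4+P5))], P6, giving (s^5 - 25*s^4 + 142*s^3 - 365*s^2 + 433*s - 234)/(8*s^4 - 48*s^3 + 140*s^2 - 178*s + 126)
That last expression is T(s); at s = 0 only the constant terms survive, so T(0) = -234/126 = -13/7.

Answer: -13/7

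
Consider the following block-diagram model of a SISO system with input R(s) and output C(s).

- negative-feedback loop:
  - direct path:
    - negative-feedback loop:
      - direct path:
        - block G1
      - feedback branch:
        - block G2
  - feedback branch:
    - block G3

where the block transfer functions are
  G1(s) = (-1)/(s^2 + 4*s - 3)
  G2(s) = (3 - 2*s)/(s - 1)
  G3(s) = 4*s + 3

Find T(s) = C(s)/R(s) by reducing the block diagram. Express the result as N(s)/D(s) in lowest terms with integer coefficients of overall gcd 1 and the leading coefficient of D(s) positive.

Answer: (1 - s)/(s^3 - s^2 - 4*s + 3)

Working:
1. reduce the feedback loop with forward G1 and return G2, giving (1 - s)/(s^3 + 3*s^2 - 5*s)
2. feedback reduction of [G1/(1+G1*G2)], G3, which is the overall transfer function T(s) = C(s)/R(s) in lowest terms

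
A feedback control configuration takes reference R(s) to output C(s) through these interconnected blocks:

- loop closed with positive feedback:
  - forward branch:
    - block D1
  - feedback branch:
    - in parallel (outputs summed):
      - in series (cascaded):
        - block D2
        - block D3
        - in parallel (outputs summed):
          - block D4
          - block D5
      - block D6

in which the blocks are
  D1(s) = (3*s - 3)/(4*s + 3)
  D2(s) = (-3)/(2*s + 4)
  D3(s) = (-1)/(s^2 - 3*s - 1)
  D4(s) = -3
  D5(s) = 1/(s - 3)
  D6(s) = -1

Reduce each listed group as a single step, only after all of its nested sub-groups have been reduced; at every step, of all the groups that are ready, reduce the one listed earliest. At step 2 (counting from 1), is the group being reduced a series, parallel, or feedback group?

Step 1 - parallel reduction of D4, D5
Step 2 - reduce the series chain D2, D3, (D4+D5)
Step 3 - reduce the parallel group (D2*D3*(D4+D5)), D6
Step 4 - apply the feedback formula to D1, ((D2*D3*(D4+D5))+D6)
So the answer for step 2 is series.

Answer: series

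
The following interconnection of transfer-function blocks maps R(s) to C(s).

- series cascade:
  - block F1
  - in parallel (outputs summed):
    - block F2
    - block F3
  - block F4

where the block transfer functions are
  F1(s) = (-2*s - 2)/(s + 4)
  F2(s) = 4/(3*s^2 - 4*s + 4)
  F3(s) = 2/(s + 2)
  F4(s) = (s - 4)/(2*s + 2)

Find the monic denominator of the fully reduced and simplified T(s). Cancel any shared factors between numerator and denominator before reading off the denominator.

Step 1: reduce the parallel group F2, F3: (6*s^2 - 4*s + 16)/(3*s^3 + 2*s^2 - 4*s + 8)
Step 2: cascade F1, (F2+F3), F4: (-6*s^3 + 28*s^2 - 32*s + 64)/(3*s^4 + 14*s^3 + 4*s^2 - 8*s + 32)
T(s) is the step-2 result (common factors already cancelled). Leading coefficient of the denominator: 3. Divide through by 3 for the monic polynomial.

Hence the answer: s^4 + 14*s^3/3 + 4*s^2/3 - 8*s/3 + 32/3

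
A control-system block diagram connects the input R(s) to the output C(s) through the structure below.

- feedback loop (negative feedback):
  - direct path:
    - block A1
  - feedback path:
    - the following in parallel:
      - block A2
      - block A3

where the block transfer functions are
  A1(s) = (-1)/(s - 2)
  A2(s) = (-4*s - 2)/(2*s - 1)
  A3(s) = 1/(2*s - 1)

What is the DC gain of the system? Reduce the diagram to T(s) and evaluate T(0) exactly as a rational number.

1. reduce the parallel group A2, A3 gives (-4*s - 1)/(2*s - 1)
2. reduce the feedback loop with forward A1 and return (A2+A3) gives (1 - 2*s)/(2*s^2 - s + 3)
Evaluating the step-2 result (the overall T(s)) at s = 0 gives T(0) = 1/3.

Hence the answer: 1/3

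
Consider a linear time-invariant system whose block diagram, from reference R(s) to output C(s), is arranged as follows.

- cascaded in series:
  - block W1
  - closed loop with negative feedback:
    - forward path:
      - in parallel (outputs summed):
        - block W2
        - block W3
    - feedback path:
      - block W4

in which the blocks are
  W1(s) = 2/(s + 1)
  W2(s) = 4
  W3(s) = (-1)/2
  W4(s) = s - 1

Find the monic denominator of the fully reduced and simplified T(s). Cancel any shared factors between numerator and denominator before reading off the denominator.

First reduce the diagram to T(s).

Step 1 - reduce the parallel group W2, W3; result 7/2
Step 2 - apply the feedback formula to (W2+W3), W4; result 7/(7*s - 5)
Step 3 - multiply W1, [(W2+W3)/(1+(W2+W3)*W4)] (series); result 14/(7*s^2 + 2*s - 5)
T(s) is the step-3 result (common factors already cancelled). Leading coefficient of the denominator: 7. Divide through by 7 for the monic polynomial.

Answer: s^2 + 2*s/7 - 5/7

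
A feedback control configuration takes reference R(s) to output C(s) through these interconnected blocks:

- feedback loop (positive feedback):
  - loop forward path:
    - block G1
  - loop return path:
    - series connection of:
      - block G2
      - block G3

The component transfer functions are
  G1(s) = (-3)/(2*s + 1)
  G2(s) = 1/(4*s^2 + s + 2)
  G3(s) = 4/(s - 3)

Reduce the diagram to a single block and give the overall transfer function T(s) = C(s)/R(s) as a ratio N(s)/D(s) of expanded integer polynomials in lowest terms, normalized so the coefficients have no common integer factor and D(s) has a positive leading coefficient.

Step 1: reduce the series chain G2, G3 = 4/(4*s^3 - 11*s^2 - s - 6)
Step 2: apply the feedback formula to G1, (G2*G3) - this is the overall T(s), already in the required normalized form

Therefore the answer is (-12*s^3 + 33*s^2 + 3*s + 18)/(8*s^4 - 18*s^3 - 13*s^2 - 13*s + 6).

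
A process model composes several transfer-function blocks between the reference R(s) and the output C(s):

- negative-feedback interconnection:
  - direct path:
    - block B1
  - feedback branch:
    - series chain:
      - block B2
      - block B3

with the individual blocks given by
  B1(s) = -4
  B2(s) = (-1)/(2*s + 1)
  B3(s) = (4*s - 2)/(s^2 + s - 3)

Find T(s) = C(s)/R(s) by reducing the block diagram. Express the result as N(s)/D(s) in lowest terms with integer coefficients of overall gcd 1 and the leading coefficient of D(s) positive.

Step 1: cascade B2, B3 = (2 - 4*s)/(2*s^3 + 3*s^2 - 5*s - 3)
Step 2: close the feedback loop around B1, (B2*B3), which is the overall transfer function T(s) = C(s)/R(s) in lowest terms

Hence the answer: (-8*s^3 - 12*s^2 + 20*s + 12)/(2*s^3 + 3*s^2 + 11*s - 11)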